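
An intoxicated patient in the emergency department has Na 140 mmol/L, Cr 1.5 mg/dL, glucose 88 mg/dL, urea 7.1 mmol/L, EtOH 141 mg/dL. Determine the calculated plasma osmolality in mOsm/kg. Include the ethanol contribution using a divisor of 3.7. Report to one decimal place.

Calculated osmolality = 2·Na + glucose/18 + urea + ethanol/3.7
= 2·140 + 88/18 + 7.1 + 141/3.7
= 280 + 4.89 + 7.10 + 38.11
= 330.1 mOsm/kg

330.1 mOsm/kg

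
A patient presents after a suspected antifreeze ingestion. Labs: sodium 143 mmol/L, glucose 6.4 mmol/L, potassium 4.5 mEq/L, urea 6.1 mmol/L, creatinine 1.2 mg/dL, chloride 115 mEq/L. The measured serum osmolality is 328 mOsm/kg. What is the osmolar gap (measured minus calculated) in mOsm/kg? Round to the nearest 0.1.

29.5 mOsm/kg

Calculated osmolality = 2·Na + glucose + urea
= 2·143 + 6.4 + 6.1
= 286 + 6.40 + 6.10
= 298.5 mOsm/kg ≈ 298.5 mOsm/kg
Osmolar gap = measured − calculated = 328 − 298.5 = 29.5 mOsm/kg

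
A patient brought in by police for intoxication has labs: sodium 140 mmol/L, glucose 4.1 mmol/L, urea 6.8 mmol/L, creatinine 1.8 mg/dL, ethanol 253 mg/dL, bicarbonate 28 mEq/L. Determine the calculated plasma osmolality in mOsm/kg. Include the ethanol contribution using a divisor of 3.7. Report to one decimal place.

359.3 mOsm/kg

Calculated osmolality = 2·Na + glucose + urea + ethanol/3.7
= 2·140 + 4.1 + 6.8 + 253/3.7
= 280 + 4.10 + 6.80 + 68.38
= 359.28 mOsm/kg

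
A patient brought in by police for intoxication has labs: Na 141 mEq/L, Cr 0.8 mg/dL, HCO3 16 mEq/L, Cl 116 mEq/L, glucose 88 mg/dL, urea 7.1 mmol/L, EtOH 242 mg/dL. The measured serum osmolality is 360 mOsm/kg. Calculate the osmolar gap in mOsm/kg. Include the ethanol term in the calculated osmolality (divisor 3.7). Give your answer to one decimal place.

Calculated osmolality = 2·Na + glucose/18 + urea + ethanol/3.7
= 2·141 + 88/18 + 7.1 + 242/3.7
= 282 + 4.89 + 7.10 + 65.41
= 359.4 mOsm/kg ≈ 359.4 mOsm/kg
Osmolar gap = measured − calculated = 360 − 359.4 = 0.6 mOsm/kg

0.6 mOsm/kg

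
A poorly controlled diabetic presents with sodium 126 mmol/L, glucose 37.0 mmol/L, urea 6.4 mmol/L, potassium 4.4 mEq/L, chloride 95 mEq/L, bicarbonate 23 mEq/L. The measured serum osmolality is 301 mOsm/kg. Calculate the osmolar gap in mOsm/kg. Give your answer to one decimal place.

Calculated osmolality = 2·Na + glucose + urea
= 2·126 + 37 + 6.4
= 252 + 37 + 6.40
= 295.4 mOsm/kg ≈ 295.4 mOsm/kg
Osmolar gap = measured − calculated = 301 − 295.4 = 5.6 mOsm/kg

5.6 mOsm/kg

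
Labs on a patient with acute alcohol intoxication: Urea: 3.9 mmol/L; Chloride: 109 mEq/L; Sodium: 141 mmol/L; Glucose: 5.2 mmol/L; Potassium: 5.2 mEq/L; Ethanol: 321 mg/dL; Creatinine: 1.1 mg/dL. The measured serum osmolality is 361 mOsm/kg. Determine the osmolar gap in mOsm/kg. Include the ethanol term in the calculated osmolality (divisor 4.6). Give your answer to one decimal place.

0.1 mOsm/kg

Calculated osmolality = 2·Na + glucose + urea + ethanol/4.6
= 2·141 + 5.2 + 3.9 + 321/4.6
= 282 + 5.20 + 3.90 + 69.78
= 360.88 mOsm/kg ≈ 360.9 mOsm/kg
Osmolar gap = measured − calculated = 361 − 360.9 = 0.1 mOsm/kg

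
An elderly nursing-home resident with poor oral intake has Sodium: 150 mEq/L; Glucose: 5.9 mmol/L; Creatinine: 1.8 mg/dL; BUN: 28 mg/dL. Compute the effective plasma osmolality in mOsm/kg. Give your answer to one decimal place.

Effective osmolality excludes urea (freely permeant across cell membranes):
2·Na + glucose
= 2·150 + 5.9
= 300 + 5.9
= 305.9 mOsm/kg

305.9 mOsm/kg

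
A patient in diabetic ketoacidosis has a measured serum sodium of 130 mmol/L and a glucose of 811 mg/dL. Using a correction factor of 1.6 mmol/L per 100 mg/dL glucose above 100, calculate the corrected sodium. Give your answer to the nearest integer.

Corrected Na = measured Na + 1.6 · (glucose − 100)/100
= 130 + 1.6 · (811 − 100)/100
= 130 + 11.4
= 141.4 mmol/L

141 mmol/L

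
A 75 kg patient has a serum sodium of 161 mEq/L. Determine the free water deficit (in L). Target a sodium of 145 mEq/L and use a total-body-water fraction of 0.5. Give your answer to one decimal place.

4.1 L

TBW = 0.5 · 75 = 37.5 L
Free water deficit = TBW · (Na/145 − 1)
= 37.5 · (161/145 − 1)
= 37.5 · 0.1103
= 4.14 L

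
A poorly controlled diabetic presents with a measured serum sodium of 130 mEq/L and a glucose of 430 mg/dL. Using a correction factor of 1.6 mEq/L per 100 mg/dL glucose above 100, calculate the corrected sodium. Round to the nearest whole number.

135 mEq/L

Corrected Na = measured Na + 1.6 · (glucose − 100)/100
= 130 + 1.6 · (430 − 100)/100
= 130 + 5.3
= 135.3 mEq/L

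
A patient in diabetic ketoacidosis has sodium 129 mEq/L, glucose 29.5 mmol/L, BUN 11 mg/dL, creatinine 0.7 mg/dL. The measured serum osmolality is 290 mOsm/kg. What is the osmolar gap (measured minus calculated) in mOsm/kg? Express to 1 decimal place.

Calculated osmolality = 2·Na + glucose + BUN/2.8
= 2·129 + 29.5 + 11/2.8
= 258 + 29.50 + 3.93
= 291.43 mOsm/kg ≈ 291.4 mOsm/kg
Osmolar gap = measured − calculated = 290 − 291.4 = -1.4 mOsm/kg

-1.4 mOsm/kg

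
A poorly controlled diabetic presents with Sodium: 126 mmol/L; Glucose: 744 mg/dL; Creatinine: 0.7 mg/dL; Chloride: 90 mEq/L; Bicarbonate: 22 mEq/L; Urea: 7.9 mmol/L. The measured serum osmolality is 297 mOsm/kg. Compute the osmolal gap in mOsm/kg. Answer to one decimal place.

-4.2 mOsm/kg

Calculated osmolality = 2·Na + glucose/18 + urea
= 2·126 + 744/18 + 7.9
= 252 + 41.33 + 7.90
= 301.23 mOsm/kg ≈ 301.2 mOsm/kg
Osmolar gap = measured − calculated = 297 − 301.2 = -4.2 mOsm/kg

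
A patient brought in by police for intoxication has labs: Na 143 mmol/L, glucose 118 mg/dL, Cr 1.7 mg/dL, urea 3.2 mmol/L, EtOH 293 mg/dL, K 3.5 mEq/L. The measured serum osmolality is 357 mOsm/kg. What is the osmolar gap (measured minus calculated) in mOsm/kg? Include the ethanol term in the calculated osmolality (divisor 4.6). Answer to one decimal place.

Calculated osmolality = 2·Na + glucose/18 + urea + ethanol/4.6
= 2·143 + 118/18 + 3.2 + 293/4.6
= 286 + 6.56 + 3.20 + 63.70
= 359.46 mOsm/kg ≈ 359.5 mOsm/kg
Osmolar gap = measured − calculated = 357 − 359.5 = -2.5 mOsm/kg

-2.5 mOsm/kg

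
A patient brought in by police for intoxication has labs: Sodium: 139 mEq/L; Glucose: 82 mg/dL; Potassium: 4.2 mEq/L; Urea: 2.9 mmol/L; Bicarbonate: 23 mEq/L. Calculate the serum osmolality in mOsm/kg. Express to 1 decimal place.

Calculated osmolality = 2·Na + glucose/18 + urea
= 2·139 + 82/18 + 2.9
= 278 + 4.56 + 2.90
= 285.46 mOsm/kg

285.5 mOsm/kg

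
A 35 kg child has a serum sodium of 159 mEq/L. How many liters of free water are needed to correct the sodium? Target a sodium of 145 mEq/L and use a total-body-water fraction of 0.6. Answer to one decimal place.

TBW = 0.6 · 35 = 21 L
Free water deficit = TBW · (Na/145 − 1)
= 21 · (159/145 − 1)
= 21 · 0.0966
= 2.03 L

2.0 L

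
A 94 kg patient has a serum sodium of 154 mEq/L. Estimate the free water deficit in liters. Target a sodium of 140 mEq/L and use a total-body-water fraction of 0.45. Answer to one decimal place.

4.2 L

TBW = 0.45 · 94 = 42.3 L
Free water deficit = TBW · (Na/140 − 1)
= 42.3 · (154/140 − 1)
= 42.3 · 0.1
= 4.23 L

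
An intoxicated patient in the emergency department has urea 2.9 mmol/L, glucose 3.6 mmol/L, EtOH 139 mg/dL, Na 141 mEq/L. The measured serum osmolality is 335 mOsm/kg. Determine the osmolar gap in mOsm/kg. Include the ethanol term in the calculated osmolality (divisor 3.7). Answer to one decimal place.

8.9 mOsm/kg

Calculated osmolality = 2·Na + glucose + urea + ethanol/3.7
= 2·141 + 3.6 + 2.9 + 139/3.7
= 282 + 3.60 + 2.90 + 37.57
= 326.07 mOsm/kg ≈ 326.1 mOsm/kg
Osmolar gap = measured − calculated = 335 − 326.1 = 8.9 mOsm/kg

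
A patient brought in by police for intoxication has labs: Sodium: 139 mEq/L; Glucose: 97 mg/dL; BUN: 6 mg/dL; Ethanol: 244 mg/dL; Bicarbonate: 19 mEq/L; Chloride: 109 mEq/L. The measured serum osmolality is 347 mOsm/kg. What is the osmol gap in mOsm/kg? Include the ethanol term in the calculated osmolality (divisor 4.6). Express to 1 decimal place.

8.4 mOsm/kg

Calculated osmolality = 2·Na + glucose/18 + BUN/2.8 + ethanol/4.6
= 2·139 + 97/18 + 6/2.8 + 244/4.6
= 278 + 5.39 + 2.14 + 53.04
= 338.57 mOsm/kg ≈ 338.6 mOsm/kg
Osmolar gap = measured − calculated = 347 − 338.6 = 8.4 mOsm/kg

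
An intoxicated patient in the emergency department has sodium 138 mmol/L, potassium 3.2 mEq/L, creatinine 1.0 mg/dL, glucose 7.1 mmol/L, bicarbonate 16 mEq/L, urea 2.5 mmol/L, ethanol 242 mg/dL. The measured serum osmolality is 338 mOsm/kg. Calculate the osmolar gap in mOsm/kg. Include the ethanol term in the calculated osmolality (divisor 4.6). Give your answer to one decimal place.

Calculated osmolality = 2·Na + glucose + urea + ethanol/4.6
= 2·138 + 7.1 + 2.5 + 242/4.6
= 276 + 7.10 + 2.50 + 52.61
= 338.21 mOsm/kg ≈ 338.2 mOsm/kg
Osmolar gap = measured − calculated = 338 − 338.2 = -0.2 mOsm/kg

-0.2 mOsm/kg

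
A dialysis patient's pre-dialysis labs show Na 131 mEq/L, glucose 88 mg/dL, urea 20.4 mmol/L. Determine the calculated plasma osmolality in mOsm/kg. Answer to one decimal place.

287.3 mOsm/kg

Calculated osmolality = 2·Na + glucose/18 + urea
= 2·131 + 88/18 + 20.4
= 262 + 4.89 + 20.40
= 287.29 mOsm/kg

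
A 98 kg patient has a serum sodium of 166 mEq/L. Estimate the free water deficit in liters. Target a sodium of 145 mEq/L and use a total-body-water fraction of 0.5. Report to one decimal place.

7.1 L

TBW = 0.5 · 98 = 49 L
Free water deficit = TBW · (Na/145 − 1)
= 49 · (166/145 − 1)
= 49 · 0.1448
= 7.1 L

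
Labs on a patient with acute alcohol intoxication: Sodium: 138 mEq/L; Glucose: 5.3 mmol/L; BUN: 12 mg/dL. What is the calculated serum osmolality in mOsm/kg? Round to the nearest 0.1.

Calculated osmolality = 2·Na + glucose + BUN/2.8
= 2·138 + 5.3 + 12/2.8
= 276 + 5.30 + 4.29
= 285.59 mOsm/kg

285.6 mOsm/kg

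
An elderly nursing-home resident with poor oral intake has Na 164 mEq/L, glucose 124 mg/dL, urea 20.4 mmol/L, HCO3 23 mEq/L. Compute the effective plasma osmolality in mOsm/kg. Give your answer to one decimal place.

Effective osmolality excludes urea (freely permeant across cell membranes):
2·Na + glucose/18
= 2·164 + 124/18
= 328 + 6.89
= 334.89 mOsm/kg

334.9 mOsm/kg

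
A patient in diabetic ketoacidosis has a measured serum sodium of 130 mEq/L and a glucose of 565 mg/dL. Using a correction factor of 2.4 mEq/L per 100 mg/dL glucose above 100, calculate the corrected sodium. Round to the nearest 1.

141 mEq/L

Corrected Na = measured Na + 2.4 · (glucose − 100)/100
= 130 + 2.4 · (565 − 100)/100
= 130 + 11.2
= 141.2 mEq/L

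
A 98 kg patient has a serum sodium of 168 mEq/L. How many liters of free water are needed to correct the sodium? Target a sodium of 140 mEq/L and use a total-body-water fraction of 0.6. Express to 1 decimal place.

TBW = 0.6 · 98 = 58.8 L
Free water deficit = TBW · (Na/140 − 1)
= 58.8 · (168/140 − 1)
= 58.8 · 0.2
= 11.76 L

11.8 L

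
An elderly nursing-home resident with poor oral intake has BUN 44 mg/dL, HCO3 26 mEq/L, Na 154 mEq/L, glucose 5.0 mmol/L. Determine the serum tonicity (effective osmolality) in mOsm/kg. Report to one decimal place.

Effective osmolality excludes urea (freely permeant across cell membranes):
2·Na + glucose
= 2·154 + 5
= 308 + 5
= 313 mOsm/kg

313.0 mOsm/kg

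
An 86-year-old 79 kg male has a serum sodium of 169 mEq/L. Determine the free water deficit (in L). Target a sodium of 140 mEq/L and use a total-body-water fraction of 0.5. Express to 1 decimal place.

TBW = 0.5 · 79 = 39.5 L
Free water deficit = TBW · (Na/140 − 1)
= 39.5 · (169/140 − 1)
= 39.5 · 0.2071
= 8.18 L

8.2 L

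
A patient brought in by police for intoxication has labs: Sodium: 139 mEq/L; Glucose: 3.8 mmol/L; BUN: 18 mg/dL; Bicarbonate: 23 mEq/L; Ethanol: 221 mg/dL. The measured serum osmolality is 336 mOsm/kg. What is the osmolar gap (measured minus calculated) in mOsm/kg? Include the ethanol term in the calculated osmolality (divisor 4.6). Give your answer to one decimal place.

-0.3 mOsm/kg

Calculated osmolality = 2·Na + glucose + BUN/2.8 + ethanol/4.6
= 2·139 + 3.8 + 18/2.8 + 221/4.6
= 278 + 3.80 + 6.43 + 48.04
= 336.27 mOsm/kg ≈ 336.3 mOsm/kg
Osmolar gap = measured − calculated = 336 − 336.3 = -0.3 mOsm/kg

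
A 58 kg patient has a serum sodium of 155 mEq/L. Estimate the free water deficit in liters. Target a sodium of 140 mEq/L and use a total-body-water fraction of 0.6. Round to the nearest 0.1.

3.7 L

TBW = 0.6 · 58 = 34.8 L
Free water deficit = TBW · (Na/140 − 1)
= 34.8 · (155/140 − 1)
= 34.8 · 0.1071
= 3.73 L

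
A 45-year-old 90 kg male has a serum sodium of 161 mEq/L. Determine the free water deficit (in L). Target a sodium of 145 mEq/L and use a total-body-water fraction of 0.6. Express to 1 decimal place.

6.0 L

TBW = 0.6 · 90 = 54 L
Free water deficit = TBW · (Na/145 − 1)
= 54 · (161/145 − 1)
= 54 · 0.1103
= 5.96 L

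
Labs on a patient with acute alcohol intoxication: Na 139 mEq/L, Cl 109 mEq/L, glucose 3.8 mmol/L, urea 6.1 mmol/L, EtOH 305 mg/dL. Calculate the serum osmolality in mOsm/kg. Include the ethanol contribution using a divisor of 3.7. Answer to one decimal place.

Calculated osmolality = 2·Na + glucose + urea + ethanol/3.7
= 2·139 + 3.8 + 6.1 + 305/3.7
= 278 + 3.80 + 6.10 + 82.43
= 370.33 mOsm/kg

370.3 mOsm/kg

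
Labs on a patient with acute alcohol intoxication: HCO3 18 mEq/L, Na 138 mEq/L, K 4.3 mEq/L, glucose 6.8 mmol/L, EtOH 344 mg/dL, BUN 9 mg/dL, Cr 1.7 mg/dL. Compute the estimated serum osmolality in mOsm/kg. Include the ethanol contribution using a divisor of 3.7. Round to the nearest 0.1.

Calculated osmolality = 2·Na + glucose + BUN/2.8 + ethanol/3.7
= 2·138 + 6.8 + 9/2.8 + 344/3.7
= 276 + 6.80 + 3.21 + 92.97
= 378.98 mOsm/kg

379.0 mOsm/kg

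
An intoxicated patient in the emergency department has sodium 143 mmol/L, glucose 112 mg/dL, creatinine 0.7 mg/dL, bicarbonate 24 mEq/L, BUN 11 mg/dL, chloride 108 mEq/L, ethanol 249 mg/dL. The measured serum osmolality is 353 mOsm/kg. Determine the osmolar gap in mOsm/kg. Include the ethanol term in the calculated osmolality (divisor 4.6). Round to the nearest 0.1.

Calculated osmolality = 2·Na + glucose/18 + BUN/2.8 + ethanol/4.6
= 2·143 + 112/18 + 11/2.8 + 249/4.6
= 286 + 6.22 + 3.93 + 54.13
= 350.28 mOsm/kg ≈ 350.3 mOsm/kg
Osmolar gap = measured − calculated = 353 − 350.3 = 2.7 mOsm/kg

2.7 mOsm/kg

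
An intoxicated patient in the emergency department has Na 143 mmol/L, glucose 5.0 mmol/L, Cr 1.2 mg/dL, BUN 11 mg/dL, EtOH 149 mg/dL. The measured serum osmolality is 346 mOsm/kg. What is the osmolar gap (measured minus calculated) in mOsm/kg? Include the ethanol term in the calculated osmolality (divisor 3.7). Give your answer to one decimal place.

Calculated osmolality = 2·Na + glucose + BUN/2.8 + ethanol/3.7
= 2·143 + 5 + 11/2.8 + 149/3.7
= 286 + 5 + 3.93 + 40.27
= 335.2 mOsm/kg ≈ 335.2 mOsm/kg
Osmolar gap = measured − calculated = 346 − 335.2 = 10.8 mOsm/kg

10.8 mOsm/kg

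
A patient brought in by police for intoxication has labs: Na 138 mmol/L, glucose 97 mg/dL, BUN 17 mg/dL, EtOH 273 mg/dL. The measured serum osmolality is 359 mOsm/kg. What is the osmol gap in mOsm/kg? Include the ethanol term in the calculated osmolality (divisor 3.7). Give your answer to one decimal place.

-2.2 mOsm/kg

Calculated osmolality = 2·Na + glucose/18 + BUN/2.8 + ethanol/3.7
= 2·138 + 97/18 + 17/2.8 + 273/3.7
= 276 + 5.39 + 6.07 + 73.78
= 361.24 mOsm/kg ≈ 361.2 mOsm/kg
Osmolar gap = measured − calculated = 359 − 361.2 = -2.2 mOsm/kg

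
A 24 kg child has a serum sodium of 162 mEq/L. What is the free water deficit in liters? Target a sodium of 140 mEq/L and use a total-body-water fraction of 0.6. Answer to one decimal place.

TBW = 0.6 · 24 = 14.4 L
Free water deficit = TBW · (Na/140 − 1)
= 14.4 · (162/140 − 1)
= 14.4 · 0.1571
= 2.26 L

2.3 L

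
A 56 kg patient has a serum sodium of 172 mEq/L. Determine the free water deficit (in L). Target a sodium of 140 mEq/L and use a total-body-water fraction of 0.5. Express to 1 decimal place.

TBW = 0.5 · 56 = 28 L
Free water deficit = TBW · (Na/140 − 1)
= 28 · (172/140 − 1)
= 28 · 0.2286
= 6.4 L

6.4 L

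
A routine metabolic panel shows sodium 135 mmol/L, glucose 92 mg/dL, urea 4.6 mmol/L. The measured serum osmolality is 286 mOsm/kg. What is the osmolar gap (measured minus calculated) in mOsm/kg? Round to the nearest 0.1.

Calculated osmolality = 2·Na + glucose/18 + urea
= 2·135 + 92/18 + 4.6
= 270 + 5.11 + 4.60
= 279.71 mOsm/kg ≈ 279.7 mOsm/kg
Osmolar gap = measured − calculated = 286 − 279.7 = 6.3 mOsm/kg

6.3 mOsm/kg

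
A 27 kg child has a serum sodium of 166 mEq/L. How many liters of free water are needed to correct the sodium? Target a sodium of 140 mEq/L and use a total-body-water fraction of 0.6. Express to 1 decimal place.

3.0 L

TBW = 0.6 · 27 = 16.2 L
Free water deficit = TBW · (Na/140 − 1)
= 16.2 · (166/140 − 1)
= 16.2 · 0.1857
= 3.01 L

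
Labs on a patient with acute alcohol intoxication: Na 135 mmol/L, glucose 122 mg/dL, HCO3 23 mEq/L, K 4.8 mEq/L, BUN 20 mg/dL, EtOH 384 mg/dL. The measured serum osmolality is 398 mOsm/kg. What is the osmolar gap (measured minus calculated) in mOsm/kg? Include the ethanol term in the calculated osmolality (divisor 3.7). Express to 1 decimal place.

10.3 mOsm/kg

Calculated osmolality = 2·Na + glucose/18 + BUN/2.8 + ethanol/3.7
= 2·135 + 122/18 + 20/2.8 + 384/3.7
= 270 + 6.78 + 7.14 + 103.78
= 387.7 mOsm/kg ≈ 387.7 mOsm/kg
Osmolar gap = measured − calculated = 398 − 387.7 = 10.3 mOsm/kg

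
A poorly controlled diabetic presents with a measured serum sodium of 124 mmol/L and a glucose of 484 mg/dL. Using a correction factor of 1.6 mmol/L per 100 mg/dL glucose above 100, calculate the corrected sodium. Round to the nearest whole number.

Corrected Na = measured Na + 1.6 · (glucose − 100)/100
= 124 + 1.6 · (484 − 100)/100
= 124 + 6.1
= 130.1 mmol/L

130 mmol/L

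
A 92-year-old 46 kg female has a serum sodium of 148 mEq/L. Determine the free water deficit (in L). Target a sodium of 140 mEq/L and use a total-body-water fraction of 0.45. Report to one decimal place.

TBW = 0.45 · 46 = 20.7 L
Free water deficit = TBW · (Na/140 − 1)
= 20.7 · (148/140 − 1)
= 20.7 · 0.0571
= 1.18 L

1.2 L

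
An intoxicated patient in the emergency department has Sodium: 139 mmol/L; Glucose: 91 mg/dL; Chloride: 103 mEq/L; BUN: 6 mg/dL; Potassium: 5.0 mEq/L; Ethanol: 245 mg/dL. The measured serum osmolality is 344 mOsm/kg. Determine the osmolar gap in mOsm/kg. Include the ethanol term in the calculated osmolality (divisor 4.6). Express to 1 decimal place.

Calculated osmolality = 2·Na + glucose/18 + BUN/2.8 + ethanol/4.6
= 2·139 + 91/18 + 6/2.8 + 245/4.6
= 278 + 5.06 + 2.14 + 53.26
= 338.46 mOsm/kg ≈ 338.5 mOsm/kg
Osmolar gap = measured − calculated = 344 − 338.5 = 5.5 mOsm/kg

5.5 mOsm/kg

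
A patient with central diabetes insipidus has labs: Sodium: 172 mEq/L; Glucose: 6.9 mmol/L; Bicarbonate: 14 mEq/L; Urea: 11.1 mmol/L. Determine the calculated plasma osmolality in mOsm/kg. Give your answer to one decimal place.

Calculated osmolality = 2·Na + glucose + urea
= 2·172 + 6.9 + 11.1
= 344 + 6.90 + 11.10
= 362 mOsm/kg

362.0 mOsm/kg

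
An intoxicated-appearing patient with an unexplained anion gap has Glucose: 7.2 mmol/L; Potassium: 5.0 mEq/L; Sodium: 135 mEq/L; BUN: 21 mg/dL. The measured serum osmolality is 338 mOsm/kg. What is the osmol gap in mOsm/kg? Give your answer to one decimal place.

Calculated osmolality = 2·Na + glucose + BUN/2.8
= 2·135 + 7.2 + 21/2.8
= 270 + 7.20 + 7.50
= 284.7 mOsm/kg ≈ 284.7 mOsm/kg
Osmolar gap = measured − calculated = 338 − 284.7 = 53.3 mOsm/kg

53.3 mOsm/kg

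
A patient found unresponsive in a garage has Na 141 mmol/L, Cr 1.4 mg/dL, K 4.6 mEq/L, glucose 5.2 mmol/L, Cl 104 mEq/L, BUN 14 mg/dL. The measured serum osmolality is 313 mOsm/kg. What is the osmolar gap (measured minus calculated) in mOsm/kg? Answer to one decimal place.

Calculated osmolality = 2·Na + glucose + BUN/2.8
= 2·141 + 5.2 + 14/2.8
= 282 + 5.20 + 5
= 292.2 mOsm/kg ≈ 292.2 mOsm/kg
Osmolar gap = measured − calculated = 313 − 292.2 = 20.8 mOsm/kg

20.8 mOsm/kg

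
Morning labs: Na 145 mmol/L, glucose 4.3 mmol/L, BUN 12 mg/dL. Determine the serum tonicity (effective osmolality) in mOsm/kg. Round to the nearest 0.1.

294.3 mOsm/kg

Effective osmolality excludes urea (freely permeant across cell membranes):
2·Na + glucose
= 2·145 + 4.3
= 290 + 4.3
= 294.3 mOsm/kg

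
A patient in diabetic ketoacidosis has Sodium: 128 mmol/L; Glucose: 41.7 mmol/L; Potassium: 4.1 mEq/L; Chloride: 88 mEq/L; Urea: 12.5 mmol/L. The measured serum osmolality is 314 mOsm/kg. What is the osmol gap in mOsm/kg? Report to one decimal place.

Calculated osmolality = 2·Na + glucose + urea
= 2·128 + 41.7 + 12.5
= 256 + 41.70 + 12.50
= 310.2 mOsm/kg ≈ 310.2 mOsm/kg
Osmolar gap = measured − calculated = 314 − 310.2 = 3.8 mOsm/kg

3.8 mOsm/kg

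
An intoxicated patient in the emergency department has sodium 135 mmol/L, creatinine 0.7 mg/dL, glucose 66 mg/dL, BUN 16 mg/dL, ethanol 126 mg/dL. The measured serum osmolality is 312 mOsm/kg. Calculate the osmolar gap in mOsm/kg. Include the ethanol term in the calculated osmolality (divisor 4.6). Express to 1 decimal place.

5.2 mOsm/kg

Calculated osmolality = 2·Na + glucose/18 + BUN/2.8 + ethanol/4.6
= 2·135 + 66/18 + 16/2.8 + 126/4.6
= 270 + 3.67 + 5.71 + 27.39
= 306.77 mOsm/kg ≈ 306.8 mOsm/kg
Osmolar gap = measured − calculated = 312 − 306.8 = 5.2 mOsm/kg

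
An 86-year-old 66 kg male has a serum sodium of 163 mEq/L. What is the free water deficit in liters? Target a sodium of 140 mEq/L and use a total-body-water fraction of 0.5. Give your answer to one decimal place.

5.4 L

TBW = 0.5 · 66 = 33 L
Free water deficit = TBW · (Na/140 − 1)
= 33 · (163/140 − 1)
= 33 · 0.1643
= 5.42 L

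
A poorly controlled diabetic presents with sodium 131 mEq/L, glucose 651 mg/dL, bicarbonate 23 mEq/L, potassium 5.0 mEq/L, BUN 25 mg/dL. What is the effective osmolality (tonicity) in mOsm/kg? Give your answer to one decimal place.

Effective osmolality excludes urea (freely permeant across cell membranes):
2·Na + glucose/18
= 2·131 + 651/18
= 262 + 36.17
= 298.17 mOsm/kg

298.2 mOsm/kg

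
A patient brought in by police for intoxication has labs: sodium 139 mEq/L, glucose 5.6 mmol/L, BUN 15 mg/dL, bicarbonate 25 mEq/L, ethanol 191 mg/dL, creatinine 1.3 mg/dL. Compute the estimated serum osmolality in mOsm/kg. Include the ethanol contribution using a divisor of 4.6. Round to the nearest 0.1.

330.5 mOsm/kg

Calculated osmolality = 2·Na + glucose + BUN/2.8 + ethanol/4.6
= 2·139 + 5.6 + 15/2.8 + 191/4.6
= 278 + 5.60 + 5.36 + 41.52
= 330.48 mOsm/kg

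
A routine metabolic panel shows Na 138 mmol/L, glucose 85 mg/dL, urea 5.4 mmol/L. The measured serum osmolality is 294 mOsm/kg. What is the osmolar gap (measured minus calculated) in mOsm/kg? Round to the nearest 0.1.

7.9 mOsm/kg

Calculated osmolality = 2·Na + glucose/18 + urea
= 2·138 + 85/18 + 5.4
= 276 + 4.72 + 5.40
= 286.12 mOsm/kg ≈ 286.1 mOsm/kg
Osmolar gap = measured − calculated = 294 − 286.1 = 7.9 mOsm/kg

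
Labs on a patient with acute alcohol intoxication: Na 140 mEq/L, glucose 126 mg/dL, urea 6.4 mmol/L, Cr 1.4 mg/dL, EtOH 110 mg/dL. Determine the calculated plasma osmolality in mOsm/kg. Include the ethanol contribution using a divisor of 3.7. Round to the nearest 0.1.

Calculated osmolality = 2·Na + glucose/18 + urea + ethanol/3.7
= 2·140 + 126/18 + 6.4 + 110/3.7
= 280 + 7 + 6.40 + 29.73
= 323.13 mOsm/kg

323.1 mOsm/kg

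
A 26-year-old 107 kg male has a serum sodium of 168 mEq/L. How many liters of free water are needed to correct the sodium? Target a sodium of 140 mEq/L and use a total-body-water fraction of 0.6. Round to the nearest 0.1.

TBW = 0.6 · 107 = 64.2 L
Free water deficit = TBW · (Na/140 − 1)
= 64.2 · (168/140 − 1)
= 64.2 · 0.2
= 12.84 L

12.8 L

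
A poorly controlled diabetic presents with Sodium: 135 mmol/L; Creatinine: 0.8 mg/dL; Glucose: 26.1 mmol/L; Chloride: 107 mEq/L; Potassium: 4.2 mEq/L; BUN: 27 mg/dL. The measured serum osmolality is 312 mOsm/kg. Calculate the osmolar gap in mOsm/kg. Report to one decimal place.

6.3 mOsm/kg

Calculated osmolality = 2·Na + glucose + BUN/2.8
= 2·135 + 26.1 + 27/2.8
= 270 + 26.10 + 9.64
= 305.74 mOsm/kg ≈ 305.7 mOsm/kg
Osmolar gap = measured − calculated = 312 − 305.7 = 6.3 mOsm/kg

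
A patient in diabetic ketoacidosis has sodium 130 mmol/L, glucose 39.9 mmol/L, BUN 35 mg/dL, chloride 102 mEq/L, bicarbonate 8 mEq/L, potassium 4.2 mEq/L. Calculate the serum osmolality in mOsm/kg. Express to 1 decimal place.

312.4 mOsm/kg

Calculated osmolality = 2·Na + glucose + BUN/2.8
= 2·130 + 39.9 + 35/2.8
= 260 + 39.90 + 12.50
= 312.4 mOsm/kg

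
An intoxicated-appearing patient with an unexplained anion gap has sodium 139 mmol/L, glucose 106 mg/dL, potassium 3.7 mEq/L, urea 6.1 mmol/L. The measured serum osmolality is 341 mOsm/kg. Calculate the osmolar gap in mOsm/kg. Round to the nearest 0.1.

Calculated osmolality = 2·Na + glucose/18 + urea
= 2·139 + 106/18 + 6.1
= 278 + 5.89 + 6.10
= 289.99 mOsm/kg ≈ 290.0 mOsm/kg
Osmolar gap = measured − calculated = 341 − 290.0 = 51.0 mOsm/kg

51.0 mOsm/kg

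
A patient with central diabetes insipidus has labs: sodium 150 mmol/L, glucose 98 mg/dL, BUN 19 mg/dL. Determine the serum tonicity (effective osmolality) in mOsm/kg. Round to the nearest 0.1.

Effective osmolality excludes urea (freely permeant across cell membranes):
2·Na + glucose/18
= 2·150 + 98/18
= 300 + 5.44
= 305.44 mOsm/kg

305.4 mOsm/kg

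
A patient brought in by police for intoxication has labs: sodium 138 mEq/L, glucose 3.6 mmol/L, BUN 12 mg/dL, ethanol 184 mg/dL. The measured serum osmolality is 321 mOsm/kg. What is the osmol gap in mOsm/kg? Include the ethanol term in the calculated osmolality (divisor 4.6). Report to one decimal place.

Calculated osmolality = 2·Na + glucose + BUN/2.8 + ethanol/4.6
= 2·138 + 3.6 + 12/2.8 + 184/4.6
= 276 + 3.60 + 4.29 + 40
= 323.89 mOsm/kg ≈ 323.9 mOsm/kg
Osmolar gap = measured − calculated = 321 − 323.9 = -2.9 mOsm/kg

-2.9 mOsm/kg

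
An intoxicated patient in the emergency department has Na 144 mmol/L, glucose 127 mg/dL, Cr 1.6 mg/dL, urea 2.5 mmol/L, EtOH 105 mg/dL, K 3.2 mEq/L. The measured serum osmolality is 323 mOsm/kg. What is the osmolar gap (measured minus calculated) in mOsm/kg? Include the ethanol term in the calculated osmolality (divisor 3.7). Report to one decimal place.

-2.9 mOsm/kg

Calculated osmolality = 2·Na + glucose/18 + urea + ethanol/3.7
= 2·144 + 127/18 + 2.5 + 105/3.7
= 288 + 7.06 + 2.50 + 28.38
= 325.94 mOsm/kg ≈ 325.9 mOsm/kg
Osmolar gap = measured − calculated = 323 − 325.9 = -2.9 mOsm/kg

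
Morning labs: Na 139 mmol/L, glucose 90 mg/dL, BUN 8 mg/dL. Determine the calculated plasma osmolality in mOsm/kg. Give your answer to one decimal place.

Calculated osmolality = 2·Na + glucose/18 + BUN/2.8
= 2·139 + 90/18 + 8/2.8
= 278 + 5 + 2.86
= 285.86 mOsm/kg

285.9 mOsm/kg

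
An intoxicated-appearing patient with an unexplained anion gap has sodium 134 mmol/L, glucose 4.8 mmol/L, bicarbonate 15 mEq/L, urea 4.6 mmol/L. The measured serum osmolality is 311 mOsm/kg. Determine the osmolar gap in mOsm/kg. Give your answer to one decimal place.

Calculated osmolality = 2·Na + glucose + urea
= 2·134 + 4.8 + 4.6
= 268 + 4.80 + 4.60
= 277.4 mOsm/kg ≈ 277.4 mOsm/kg
Osmolar gap = measured − calculated = 311 − 277.4 = 33.6 mOsm/kg

33.6 mOsm/kg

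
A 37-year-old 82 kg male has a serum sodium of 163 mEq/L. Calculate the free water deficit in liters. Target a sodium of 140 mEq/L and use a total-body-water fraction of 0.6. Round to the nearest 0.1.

8.1 L

TBW = 0.6 · 82 = 49.2 L
Free water deficit = TBW · (Na/140 − 1)
= 49.2 · (163/140 − 1)
= 49.2 · 0.1643
= 8.08 L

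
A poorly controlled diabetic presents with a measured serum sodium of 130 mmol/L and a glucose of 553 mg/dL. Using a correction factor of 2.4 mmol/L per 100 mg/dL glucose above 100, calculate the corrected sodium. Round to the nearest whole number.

Corrected Na = measured Na + 2.4 · (glucose − 100)/100
= 130 + 2.4 · (553 − 100)/100
= 130 + 10.9
= 140.9 mmol/L

141 mmol/L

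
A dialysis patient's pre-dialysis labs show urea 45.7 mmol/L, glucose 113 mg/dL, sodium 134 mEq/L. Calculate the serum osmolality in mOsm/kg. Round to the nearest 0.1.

Calculated osmolality = 2·Na + glucose/18 + urea
= 2·134 + 113/18 + 45.7
= 268 + 6.28 + 45.70
= 319.98 mOsm/kg

320.0 mOsm/kg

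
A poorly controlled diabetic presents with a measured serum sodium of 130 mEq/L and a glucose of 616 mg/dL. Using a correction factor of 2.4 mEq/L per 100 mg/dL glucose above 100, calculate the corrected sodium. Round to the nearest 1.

142 mEq/L

Corrected Na = measured Na + 2.4 · (glucose − 100)/100
= 130 + 2.4 · (616 − 100)/100
= 130 + 12.4
= 142.4 mEq/L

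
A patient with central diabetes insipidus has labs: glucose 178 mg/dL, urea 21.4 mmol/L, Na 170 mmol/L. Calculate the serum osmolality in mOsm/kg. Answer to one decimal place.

371.3 mOsm/kg

Calculated osmolality = 2·Na + glucose/18 + urea
= 2·170 + 178/18 + 21.4
= 340 + 9.89 + 21.40
= 371.29 mOsm/kg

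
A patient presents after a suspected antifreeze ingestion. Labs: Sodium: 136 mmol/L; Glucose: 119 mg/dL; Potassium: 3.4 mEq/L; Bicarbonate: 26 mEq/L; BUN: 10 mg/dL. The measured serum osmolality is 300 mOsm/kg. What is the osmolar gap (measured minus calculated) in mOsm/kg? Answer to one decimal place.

17.8 mOsm/kg

Calculated osmolality = 2·Na + glucose/18 + BUN/2.8
= 2·136 + 119/18 + 10/2.8
= 272 + 6.61 + 3.57
= 282.18 mOsm/kg ≈ 282.2 mOsm/kg
Osmolar gap = measured − calculated = 300 − 282.2 = 17.8 mOsm/kg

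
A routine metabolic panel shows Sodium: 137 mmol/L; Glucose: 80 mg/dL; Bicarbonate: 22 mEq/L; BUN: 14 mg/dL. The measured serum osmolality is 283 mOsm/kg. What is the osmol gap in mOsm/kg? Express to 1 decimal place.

-0.4 mOsm/kg

Calculated osmolality = 2·Na + glucose/18 + BUN/2.8
= 2·137 + 80/18 + 14/2.8
= 274 + 4.44 + 5
= 283.44 mOsm/kg ≈ 283.4 mOsm/kg
Osmolar gap = measured − calculated = 283 − 283.4 = -0.4 mOsm/kg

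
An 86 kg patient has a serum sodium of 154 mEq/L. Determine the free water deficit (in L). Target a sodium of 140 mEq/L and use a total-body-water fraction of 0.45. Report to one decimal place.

TBW = 0.45 · 86 = 38.7 L
Free water deficit = TBW · (Na/140 − 1)
= 38.7 · (154/140 − 1)
= 38.7 · 0.1
= 3.87 L

3.9 L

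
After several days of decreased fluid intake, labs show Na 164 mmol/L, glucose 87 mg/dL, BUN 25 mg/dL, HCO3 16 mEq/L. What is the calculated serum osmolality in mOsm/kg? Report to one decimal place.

Calculated osmolality = 2·Na + glucose/18 + BUN/2.8
= 2·164 + 87/18 + 25/2.8
= 328 + 4.83 + 8.93
= 341.76 mOsm/kg

341.8 mOsm/kg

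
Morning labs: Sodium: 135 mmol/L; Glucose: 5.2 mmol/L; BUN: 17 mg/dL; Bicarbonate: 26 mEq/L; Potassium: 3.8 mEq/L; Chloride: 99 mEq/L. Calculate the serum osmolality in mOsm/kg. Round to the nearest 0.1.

Calculated osmolality = 2·Na + glucose + BUN/2.8
= 2·135 + 5.2 + 17/2.8
= 270 + 5.20 + 6.07
= 281.27 mOsm/kg

281.3 mOsm/kg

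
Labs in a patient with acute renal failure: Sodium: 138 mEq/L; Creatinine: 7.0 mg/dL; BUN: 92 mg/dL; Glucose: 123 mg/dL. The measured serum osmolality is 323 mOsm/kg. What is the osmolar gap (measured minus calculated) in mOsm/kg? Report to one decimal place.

Calculated osmolality = 2·Na + glucose/18 + BUN/2.8
= 2·138 + 123/18 + 92/2.8
= 276 + 6.83 + 32.86
= 315.69 mOsm/kg ≈ 315.7 mOsm/kg
Osmolar gap = measured − calculated = 323 − 315.7 = 7.3 mOsm/kg

7.3 mOsm/kg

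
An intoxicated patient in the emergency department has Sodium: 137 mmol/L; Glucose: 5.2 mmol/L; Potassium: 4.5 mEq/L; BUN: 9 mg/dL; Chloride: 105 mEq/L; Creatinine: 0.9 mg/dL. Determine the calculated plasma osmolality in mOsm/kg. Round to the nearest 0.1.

Calculated osmolality = 2·Na + glucose + BUN/2.8
= 2·137 + 5.2 + 9/2.8
= 274 + 5.20 + 3.21
= 282.41 mOsm/kg

282.4 mOsm/kg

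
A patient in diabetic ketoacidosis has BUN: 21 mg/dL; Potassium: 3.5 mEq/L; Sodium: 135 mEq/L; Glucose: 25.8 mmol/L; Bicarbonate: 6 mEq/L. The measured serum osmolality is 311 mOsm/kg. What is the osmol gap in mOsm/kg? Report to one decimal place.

7.7 mOsm/kg

Calculated osmolality = 2·Na + glucose + BUN/2.8
= 2·135 + 25.8 + 21/2.8
= 270 + 25.80 + 7.50
= 303.3 mOsm/kg ≈ 303.3 mOsm/kg
Osmolar gap = measured − calculated = 311 − 303.3 = 7.7 mOsm/kg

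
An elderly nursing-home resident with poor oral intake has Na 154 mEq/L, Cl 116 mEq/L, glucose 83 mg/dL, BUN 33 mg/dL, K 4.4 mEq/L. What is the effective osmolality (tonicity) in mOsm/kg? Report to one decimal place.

312.6 mOsm/kg

Effective osmolality excludes urea (freely permeant across cell membranes):
2·Na + glucose/18
= 2·154 + 83/18
= 308 + 4.61
= 312.61 mOsm/kg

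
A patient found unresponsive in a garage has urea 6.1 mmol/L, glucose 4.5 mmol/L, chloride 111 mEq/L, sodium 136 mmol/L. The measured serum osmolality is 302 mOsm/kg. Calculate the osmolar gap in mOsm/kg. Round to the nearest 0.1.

Calculated osmolality = 2·Na + glucose + urea
= 2·136 + 4.5 + 6.1
= 272 + 4.50 + 6.10
= 282.6 mOsm/kg ≈ 282.6 mOsm/kg
Osmolar gap = measured − calculated = 302 − 282.6 = 19.4 mOsm/kg

19.4 mOsm/kg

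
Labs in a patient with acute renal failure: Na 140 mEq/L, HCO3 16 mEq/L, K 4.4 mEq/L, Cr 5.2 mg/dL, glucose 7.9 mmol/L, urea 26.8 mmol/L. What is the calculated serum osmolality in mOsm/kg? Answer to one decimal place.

Calculated osmolality = 2·Na + glucose + urea
= 2·140 + 7.9 + 26.8
= 280 + 7.90 + 26.80
= 314.7 mOsm/kg

314.7 mOsm/kg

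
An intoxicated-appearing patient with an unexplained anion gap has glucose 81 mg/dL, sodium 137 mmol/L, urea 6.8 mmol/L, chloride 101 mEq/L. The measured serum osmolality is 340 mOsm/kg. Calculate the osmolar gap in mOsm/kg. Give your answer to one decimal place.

Calculated osmolality = 2·Na + glucose/18 + urea
= 2·137 + 81/18 + 6.8
= 274 + 4.50 + 6.80
= 285.3 mOsm/kg ≈ 285.3 mOsm/kg
Osmolar gap = measured − calculated = 340 − 285.3 = 54.7 mOsm/kg

54.7 mOsm/kg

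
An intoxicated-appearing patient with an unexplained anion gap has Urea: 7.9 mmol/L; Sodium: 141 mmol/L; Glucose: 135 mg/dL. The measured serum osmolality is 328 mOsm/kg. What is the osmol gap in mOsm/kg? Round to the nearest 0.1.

Calculated osmolality = 2·Na + glucose/18 + urea
= 2·141 + 135/18 + 7.9
= 282 + 7.50 + 7.90
= 297.4 mOsm/kg ≈ 297.4 mOsm/kg
Osmolar gap = measured − calculated = 328 − 297.4 = 30.6 mOsm/kg

30.6 mOsm/kg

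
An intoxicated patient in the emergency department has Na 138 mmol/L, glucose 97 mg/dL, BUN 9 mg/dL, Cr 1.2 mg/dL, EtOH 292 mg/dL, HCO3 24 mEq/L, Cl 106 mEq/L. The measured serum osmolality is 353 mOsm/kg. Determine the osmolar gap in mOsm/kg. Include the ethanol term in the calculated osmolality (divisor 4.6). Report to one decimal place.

4.9 mOsm/kg

Calculated osmolality = 2·Na + glucose/18 + BUN/2.8 + ethanol/4.6
= 2·138 + 97/18 + 9/2.8 + 292/4.6
= 276 + 5.39 + 3.21 + 63.48
= 348.08 mOsm/kg ≈ 348.1 mOsm/kg
Osmolar gap = measured − calculated = 353 − 348.1 = 4.9 mOsm/kg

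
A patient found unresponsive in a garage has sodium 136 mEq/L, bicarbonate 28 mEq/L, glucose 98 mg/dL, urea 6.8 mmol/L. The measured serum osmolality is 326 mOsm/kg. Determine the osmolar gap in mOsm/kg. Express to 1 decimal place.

Calculated osmolality = 2·Na + glucose/18 + urea
= 2·136 + 98/18 + 6.8
= 272 + 5.44 + 6.80
= 284.24 mOsm/kg ≈ 284.2 mOsm/kg
Osmolar gap = measured − calculated = 326 − 284.2 = 41.8 mOsm/kg

41.8 mOsm/kg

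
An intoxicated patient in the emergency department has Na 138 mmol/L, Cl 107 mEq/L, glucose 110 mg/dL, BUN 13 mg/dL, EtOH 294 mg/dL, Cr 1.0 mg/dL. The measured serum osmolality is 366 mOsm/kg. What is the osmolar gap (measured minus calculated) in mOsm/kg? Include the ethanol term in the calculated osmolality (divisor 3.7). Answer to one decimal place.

-0.2 mOsm/kg

Calculated osmolality = 2·Na + glucose/18 + BUN/2.8 + ethanol/3.7
= 2·138 + 110/18 + 13/2.8 + 294/3.7
= 276 + 6.11 + 4.64 + 79.46
= 366.21 mOsm/kg ≈ 366.2 mOsm/kg
Osmolar gap = measured − calculated = 366 − 366.2 = -0.2 mOsm/kg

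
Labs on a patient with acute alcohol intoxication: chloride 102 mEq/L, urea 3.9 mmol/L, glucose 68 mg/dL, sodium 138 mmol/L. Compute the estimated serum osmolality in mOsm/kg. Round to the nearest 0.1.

Calculated osmolality = 2·Na + glucose/18 + urea
= 2·138 + 68/18 + 3.9
= 276 + 3.78 + 3.90
= 283.68 mOsm/kg

283.7 mOsm/kg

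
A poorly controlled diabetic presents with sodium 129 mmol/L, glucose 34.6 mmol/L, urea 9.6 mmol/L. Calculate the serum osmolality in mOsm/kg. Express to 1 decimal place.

302.2 mOsm/kg

Calculated osmolality = 2·Na + glucose + urea
= 2·129 + 34.6 + 9.6
= 258 + 34.60 + 9.60
= 302.2 mOsm/kg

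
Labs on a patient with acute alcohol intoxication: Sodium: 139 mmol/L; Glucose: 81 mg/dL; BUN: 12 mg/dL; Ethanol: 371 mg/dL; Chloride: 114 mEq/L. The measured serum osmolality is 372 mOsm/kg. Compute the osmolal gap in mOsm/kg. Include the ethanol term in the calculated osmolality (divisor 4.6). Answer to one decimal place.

Calculated osmolality = 2·Na + glucose/18 + BUN/2.8 + ethanol/4.6
= 2·139 + 81/18 + 12/2.8 + 371/4.6
= 278 + 4.50 + 4.29 + 80.65
= 367.44 mOsm/kg ≈ 367.4 mOsm/kg
Osmolar gap = measured − calculated = 372 − 367.4 = 4.6 mOsm/kg

4.6 mOsm/kg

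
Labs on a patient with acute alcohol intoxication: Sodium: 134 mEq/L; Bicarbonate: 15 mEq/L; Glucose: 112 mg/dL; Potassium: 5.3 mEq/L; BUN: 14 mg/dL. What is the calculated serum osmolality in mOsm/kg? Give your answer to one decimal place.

279.2 mOsm/kg

Calculated osmolality = 2·Na + glucose/18 + BUN/2.8
= 2·134 + 112/18 + 14/2.8
= 268 + 6.22 + 5
= 279.22 mOsm/kg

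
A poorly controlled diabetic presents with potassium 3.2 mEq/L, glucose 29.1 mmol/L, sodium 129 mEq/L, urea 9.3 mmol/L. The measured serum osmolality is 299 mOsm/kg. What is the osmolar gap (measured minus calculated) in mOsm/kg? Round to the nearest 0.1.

Calculated osmolality = 2·Na + glucose + urea
= 2·129 + 29.1 + 9.3
= 258 + 29.10 + 9.30
= 296.4 mOsm/kg ≈ 296.4 mOsm/kg
Osmolar gap = measured − calculated = 299 − 296.4 = 2.6 mOsm/kg

2.6 mOsm/kg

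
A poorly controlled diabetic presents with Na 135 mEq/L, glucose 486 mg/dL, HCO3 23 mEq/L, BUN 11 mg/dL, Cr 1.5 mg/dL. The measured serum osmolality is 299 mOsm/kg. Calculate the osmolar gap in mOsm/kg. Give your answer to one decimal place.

Calculated osmolality = 2·Na + glucose/18 + BUN/2.8
= 2·135 + 486/18 + 11/2.8
= 270 + 27 + 3.93
= 300.93 mOsm/kg ≈ 300.9 mOsm/kg
Osmolar gap = measured − calculated = 299 − 300.9 = -1.9 mOsm/kg

-1.9 mOsm/kg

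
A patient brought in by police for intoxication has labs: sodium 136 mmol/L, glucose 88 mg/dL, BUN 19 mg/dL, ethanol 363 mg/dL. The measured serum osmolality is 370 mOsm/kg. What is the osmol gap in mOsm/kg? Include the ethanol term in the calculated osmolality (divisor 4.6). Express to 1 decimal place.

7.4 mOsm/kg

Calculated osmolality = 2·Na + glucose/18 + BUN/2.8 + ethanol/4.6
= 2·136 + 88/18 + 19/2.8 + 363/4.6
= 272 + 4.89 + 6.79 + 78.91
= 362.59 mOsm/kg ≈ 362.6 mOsm/kg
Osmolar gap = measured − calculated = 370 − 362.6 = 7.4 mOsm/kg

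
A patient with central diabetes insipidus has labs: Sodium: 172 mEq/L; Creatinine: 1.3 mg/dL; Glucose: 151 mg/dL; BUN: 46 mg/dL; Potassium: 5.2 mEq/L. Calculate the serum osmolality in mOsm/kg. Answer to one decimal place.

368.8 mOsm/kg

Calculated osmolality = 2·Na + glucose/18 + BUN/2.8
= 2·172 + 151/18 + 46/2.8
= 344 + 8.39 + 16.43
= 368.82 mOsm/kg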